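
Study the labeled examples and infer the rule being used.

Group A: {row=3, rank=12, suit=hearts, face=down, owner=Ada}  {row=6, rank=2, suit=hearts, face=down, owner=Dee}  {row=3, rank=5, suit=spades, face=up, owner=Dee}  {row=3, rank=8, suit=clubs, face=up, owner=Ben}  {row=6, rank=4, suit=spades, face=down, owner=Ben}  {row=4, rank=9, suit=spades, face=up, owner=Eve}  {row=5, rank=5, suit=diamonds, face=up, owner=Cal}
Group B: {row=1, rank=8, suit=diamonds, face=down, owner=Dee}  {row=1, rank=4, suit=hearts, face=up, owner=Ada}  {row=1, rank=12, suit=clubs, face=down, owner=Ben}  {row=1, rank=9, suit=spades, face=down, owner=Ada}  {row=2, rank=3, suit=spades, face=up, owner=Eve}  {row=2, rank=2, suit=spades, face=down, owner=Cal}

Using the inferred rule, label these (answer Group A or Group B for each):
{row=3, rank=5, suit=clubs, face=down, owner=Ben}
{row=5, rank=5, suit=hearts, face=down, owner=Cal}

Every 'Group A' example satisfies: row ≥ 3. None of the 'Group B' examples do.

Group A, Group A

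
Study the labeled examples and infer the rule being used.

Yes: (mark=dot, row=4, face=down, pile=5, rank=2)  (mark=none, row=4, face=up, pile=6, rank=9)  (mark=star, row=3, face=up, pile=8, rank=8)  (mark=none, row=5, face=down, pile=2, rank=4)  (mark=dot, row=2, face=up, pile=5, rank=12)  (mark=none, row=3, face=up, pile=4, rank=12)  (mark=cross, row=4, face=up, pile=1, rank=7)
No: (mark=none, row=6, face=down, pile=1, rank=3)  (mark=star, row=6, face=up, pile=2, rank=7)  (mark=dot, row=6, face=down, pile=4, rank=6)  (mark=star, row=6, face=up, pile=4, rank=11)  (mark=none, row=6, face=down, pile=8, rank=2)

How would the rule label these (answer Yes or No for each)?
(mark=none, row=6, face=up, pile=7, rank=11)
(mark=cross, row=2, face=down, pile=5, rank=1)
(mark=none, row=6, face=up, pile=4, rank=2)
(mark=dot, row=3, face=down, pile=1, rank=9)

The classifier is using: row ≤ 5.

No, Yes, No, Yes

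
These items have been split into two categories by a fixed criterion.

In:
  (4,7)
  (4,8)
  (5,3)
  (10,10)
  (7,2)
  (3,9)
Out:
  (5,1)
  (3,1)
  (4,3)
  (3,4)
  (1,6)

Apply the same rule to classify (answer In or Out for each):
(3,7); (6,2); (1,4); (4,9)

In, In, Out, In

The pattern is that an item is 'In' exactly when: sum ≥ 8.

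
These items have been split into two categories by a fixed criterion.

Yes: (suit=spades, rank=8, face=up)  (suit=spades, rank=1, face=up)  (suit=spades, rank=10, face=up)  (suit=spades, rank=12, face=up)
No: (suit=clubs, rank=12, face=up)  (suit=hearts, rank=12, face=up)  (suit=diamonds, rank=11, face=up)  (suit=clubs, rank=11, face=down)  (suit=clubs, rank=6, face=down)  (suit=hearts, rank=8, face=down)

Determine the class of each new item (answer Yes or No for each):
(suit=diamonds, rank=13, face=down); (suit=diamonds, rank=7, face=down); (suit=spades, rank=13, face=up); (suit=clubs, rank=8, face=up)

No, No, Yes, No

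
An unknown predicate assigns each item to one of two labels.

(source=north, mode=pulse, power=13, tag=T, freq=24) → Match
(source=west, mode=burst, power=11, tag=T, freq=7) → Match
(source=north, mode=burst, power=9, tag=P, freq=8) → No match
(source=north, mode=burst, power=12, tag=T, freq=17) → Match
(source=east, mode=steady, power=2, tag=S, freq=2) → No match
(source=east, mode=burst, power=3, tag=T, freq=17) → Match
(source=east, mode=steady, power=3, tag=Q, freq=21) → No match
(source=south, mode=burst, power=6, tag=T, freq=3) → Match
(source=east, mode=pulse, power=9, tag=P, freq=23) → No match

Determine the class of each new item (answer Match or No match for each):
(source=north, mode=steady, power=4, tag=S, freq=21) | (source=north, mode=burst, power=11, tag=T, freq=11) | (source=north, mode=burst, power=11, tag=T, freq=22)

No match, Match, Match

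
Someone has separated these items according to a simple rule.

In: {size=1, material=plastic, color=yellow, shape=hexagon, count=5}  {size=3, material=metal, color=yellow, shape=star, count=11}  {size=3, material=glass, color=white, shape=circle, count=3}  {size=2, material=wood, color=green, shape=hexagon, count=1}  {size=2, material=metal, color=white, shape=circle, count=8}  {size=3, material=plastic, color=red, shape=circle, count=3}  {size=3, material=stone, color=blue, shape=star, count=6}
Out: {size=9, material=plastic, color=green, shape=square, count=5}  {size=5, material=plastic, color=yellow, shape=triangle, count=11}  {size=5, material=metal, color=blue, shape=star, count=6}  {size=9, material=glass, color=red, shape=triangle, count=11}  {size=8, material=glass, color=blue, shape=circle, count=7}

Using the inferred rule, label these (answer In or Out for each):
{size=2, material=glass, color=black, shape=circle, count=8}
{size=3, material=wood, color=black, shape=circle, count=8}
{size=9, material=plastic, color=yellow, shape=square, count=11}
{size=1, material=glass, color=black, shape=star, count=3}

In, In, Out, In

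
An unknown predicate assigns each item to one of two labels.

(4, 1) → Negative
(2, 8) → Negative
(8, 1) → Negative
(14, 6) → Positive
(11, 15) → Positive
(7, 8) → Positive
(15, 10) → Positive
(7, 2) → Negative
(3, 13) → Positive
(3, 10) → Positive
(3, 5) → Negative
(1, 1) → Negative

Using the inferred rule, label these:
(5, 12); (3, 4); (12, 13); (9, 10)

Positive, Negative, Positive, Positive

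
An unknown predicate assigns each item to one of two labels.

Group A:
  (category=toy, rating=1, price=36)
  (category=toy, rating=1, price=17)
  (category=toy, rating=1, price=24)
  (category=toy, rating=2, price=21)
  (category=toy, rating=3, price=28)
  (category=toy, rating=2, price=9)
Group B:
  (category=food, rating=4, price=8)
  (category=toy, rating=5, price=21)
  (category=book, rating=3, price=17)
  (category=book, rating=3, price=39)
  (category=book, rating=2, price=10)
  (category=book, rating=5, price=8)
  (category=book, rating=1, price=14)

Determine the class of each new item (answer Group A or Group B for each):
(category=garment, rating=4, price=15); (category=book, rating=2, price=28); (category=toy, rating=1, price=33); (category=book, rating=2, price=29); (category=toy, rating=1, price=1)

A rule that fits every label: category is toy AND rating ≤ 3 — true of each 'Group A' example, false of each 'Group B' one.
Group B: (category=garment, rating=4, price=15), since category is garment, rating = 4.
Group B: (category=book, rating=2, price=28), since category is book, rating = 2.
Group A: (category=toy, rating=1, price=33), since category is toy, rating = 1.
Group B: (category=book, rating=2, price=29), since category is book, rating = 2.
Group A: (category=toy, rating=1, price=1), since category is toy, rating = 1.

Group B, Group B, Group A, Group B, Group A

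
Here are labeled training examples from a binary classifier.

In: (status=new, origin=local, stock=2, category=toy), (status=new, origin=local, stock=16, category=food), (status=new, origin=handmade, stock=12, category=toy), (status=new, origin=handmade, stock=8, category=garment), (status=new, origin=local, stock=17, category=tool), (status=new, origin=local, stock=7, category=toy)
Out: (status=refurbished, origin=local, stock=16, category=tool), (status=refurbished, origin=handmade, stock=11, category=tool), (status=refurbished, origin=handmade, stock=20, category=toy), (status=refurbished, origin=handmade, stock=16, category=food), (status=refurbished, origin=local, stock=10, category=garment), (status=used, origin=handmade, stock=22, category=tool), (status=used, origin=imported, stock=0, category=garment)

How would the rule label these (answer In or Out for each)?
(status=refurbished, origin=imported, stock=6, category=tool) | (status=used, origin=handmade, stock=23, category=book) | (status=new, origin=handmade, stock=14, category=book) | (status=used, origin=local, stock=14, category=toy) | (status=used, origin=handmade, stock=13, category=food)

Checking candidate rules against both groups, what survives is: status is new.

Out, Out, In, Out, Out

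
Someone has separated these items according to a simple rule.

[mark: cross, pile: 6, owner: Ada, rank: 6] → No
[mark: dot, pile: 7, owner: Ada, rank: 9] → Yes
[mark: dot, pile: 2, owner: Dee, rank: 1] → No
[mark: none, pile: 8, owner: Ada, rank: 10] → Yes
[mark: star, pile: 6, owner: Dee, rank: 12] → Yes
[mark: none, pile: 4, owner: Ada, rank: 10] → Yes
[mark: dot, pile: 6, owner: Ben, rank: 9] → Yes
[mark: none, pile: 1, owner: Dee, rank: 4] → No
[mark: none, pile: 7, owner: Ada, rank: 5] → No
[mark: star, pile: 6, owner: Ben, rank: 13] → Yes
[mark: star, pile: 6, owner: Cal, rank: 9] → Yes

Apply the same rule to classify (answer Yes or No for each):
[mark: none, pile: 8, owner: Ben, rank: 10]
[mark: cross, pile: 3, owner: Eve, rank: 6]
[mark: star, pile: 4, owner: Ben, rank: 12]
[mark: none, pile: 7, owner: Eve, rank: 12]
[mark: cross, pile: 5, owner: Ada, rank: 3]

Yes, No, Yes, Yes, No

The classifier is using: rank ≥ 9.
[mark: none, pile: 8, owner: Ben, rank: 10]: rank = 10 — qualifies, so Yes. [mark: cross, pile: 3, owner: Eve, rank: 6]: rank = 6 — does not fit, so No. [mark: star, pile: 4, owner: Ben, rank: 12]: rank = 12 — qualifies, so Yes. [mark: none, pile: 7, owner: Eve, rank: 12]: rank = 12 — qualifies, so Yes. [mark: cross, pile: 5, owner: Ada, rank: 3]: rank = 3 — does not fit, so No.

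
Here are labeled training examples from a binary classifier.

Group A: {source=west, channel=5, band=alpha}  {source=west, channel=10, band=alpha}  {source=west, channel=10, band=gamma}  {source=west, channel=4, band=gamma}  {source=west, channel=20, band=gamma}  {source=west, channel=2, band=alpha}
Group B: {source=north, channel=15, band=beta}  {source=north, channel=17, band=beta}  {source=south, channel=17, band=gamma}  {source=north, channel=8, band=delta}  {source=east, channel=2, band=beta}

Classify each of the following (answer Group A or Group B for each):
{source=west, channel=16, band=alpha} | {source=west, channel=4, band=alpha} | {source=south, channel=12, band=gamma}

All 'Group A' examples share one property — source is west — and every 'Group B' example lacks it.
{source=west, channel=16, band=alpha} → source is west → Group A. {source=west, channel=4, band=alpha} → source is west → Group A. {source=south, channel=12, band=gamma} → source is south → Group B.

Group A, Group A, Group B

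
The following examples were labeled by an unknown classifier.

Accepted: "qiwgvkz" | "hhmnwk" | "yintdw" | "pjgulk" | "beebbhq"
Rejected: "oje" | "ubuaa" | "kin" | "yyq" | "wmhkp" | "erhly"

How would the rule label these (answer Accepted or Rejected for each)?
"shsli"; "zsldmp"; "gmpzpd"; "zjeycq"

The distinguishing property — length ≥ 6 — holds for all the 'Accepted' cases and none of the 'Rejected' cases.
"shsli": length 5 — doesn't qualify, so Rejected.
"zsldmp": length 6 — fits, so Accepted.
"gmpzpd": length 6 — fits, so Accepted.
"zjeycq": length 6 — fits, so Accepted.

Rejected, Accepted, Accepted, Accepted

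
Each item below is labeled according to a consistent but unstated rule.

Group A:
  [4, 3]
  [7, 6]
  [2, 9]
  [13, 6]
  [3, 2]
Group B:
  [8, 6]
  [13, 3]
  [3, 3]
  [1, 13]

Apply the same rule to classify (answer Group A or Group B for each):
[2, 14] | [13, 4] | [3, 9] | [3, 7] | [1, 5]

Group B, Group A, Group B, Group B, Group B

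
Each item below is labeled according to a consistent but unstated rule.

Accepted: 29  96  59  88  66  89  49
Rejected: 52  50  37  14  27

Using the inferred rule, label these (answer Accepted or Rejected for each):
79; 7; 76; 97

The rule appears to be: digit sum ≥ 11.
Accepted: 79, since digit sum 7+9 = 16. Rejected: 7, since digit sum 7. Accepted: 76, since digit sum 7+6 = 13. Accepted: 97, since digit sum 9+7 = 16.

Accepted, Rejected, Accepted, Accepted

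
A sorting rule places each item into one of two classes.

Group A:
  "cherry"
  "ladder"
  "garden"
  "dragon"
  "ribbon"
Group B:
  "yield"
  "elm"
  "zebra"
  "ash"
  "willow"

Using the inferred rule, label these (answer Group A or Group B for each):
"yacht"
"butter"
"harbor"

'Group A' ⟺ even length AND contains 'r'.
Group B: "yacht", since length 5, no 'r'.
Group A: "butter", since length 6, has 'r'.
Group A: "harbor", since length 6, has 'r'.

Group B, Group A, Group A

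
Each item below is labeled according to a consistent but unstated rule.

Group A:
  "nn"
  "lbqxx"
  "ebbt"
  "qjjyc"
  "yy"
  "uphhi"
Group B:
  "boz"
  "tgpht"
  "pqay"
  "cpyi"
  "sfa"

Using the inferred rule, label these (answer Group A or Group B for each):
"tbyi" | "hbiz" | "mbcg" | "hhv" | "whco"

Group B, Group B, Group B, Group A, Group B

'Group A' ⟺ has a double letter.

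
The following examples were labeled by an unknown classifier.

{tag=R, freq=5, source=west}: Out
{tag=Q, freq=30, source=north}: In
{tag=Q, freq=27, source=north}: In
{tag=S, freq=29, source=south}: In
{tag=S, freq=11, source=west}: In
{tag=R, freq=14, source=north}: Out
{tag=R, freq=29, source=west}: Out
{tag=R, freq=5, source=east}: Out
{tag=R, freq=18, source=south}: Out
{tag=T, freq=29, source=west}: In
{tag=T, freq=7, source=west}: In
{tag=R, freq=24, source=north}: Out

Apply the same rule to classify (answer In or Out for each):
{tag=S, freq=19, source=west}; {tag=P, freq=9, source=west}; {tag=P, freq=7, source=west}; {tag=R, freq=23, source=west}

In, In, In, Out

Looking at the examples, the only property every 'In' case has and every 'Out' case lacks is: tag is not R.
{tag=S, freq=19, source=west}: tag is S — qualifies, so In.
{tag=P, freq=9, source=west}: tag is P — qualifies, so In.
{tag=P, freq=7, source=west}: tag is P — qualifies, so In.
{tag=R, freq=23, source=west}: tag is R — doesn't match, so Out.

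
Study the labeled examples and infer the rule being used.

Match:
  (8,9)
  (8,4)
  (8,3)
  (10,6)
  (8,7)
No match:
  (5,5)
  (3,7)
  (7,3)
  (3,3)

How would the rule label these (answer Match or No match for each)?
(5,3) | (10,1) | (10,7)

Rule: first is even. This holds for each 'Match' example and fails for each 'No match' one.
No match: (5,3), since first 5.
Match: (10,1), since first 10.
Match: (10,7), since first 10.

No match, Match, Match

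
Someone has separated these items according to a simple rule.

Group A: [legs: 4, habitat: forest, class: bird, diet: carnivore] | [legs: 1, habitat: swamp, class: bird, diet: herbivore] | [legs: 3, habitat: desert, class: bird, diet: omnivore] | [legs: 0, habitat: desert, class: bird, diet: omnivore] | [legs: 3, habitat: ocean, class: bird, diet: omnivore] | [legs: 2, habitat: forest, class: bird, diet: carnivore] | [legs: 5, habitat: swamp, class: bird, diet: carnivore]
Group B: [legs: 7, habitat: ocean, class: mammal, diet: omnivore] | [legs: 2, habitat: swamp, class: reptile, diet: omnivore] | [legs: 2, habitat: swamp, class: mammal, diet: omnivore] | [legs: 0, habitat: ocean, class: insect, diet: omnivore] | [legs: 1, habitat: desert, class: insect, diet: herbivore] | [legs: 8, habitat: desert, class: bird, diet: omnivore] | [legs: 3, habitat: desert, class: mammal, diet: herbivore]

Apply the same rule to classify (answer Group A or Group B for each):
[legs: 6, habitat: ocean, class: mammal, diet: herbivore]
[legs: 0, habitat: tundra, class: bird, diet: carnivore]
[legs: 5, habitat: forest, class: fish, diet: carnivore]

Group B, Group A, Group B

Every 'Group A' example satisfies: class is bird AND legs ≤ 5. None of the 'Group B' examples do.
[legs: 6, habitat: ocean, class: mammal, diet: herbivore]: class is mammal, legs = 6, doesn't match → Group B. [legs: 0, habitat: tundra, class: bird, diet: carnivore]: class is bird, legs = 0, passes → Group A. [legs: 5, habitat: forest, class: fish, diet: carnivore]: class is fish, legs = 5, doesn't match → Group B.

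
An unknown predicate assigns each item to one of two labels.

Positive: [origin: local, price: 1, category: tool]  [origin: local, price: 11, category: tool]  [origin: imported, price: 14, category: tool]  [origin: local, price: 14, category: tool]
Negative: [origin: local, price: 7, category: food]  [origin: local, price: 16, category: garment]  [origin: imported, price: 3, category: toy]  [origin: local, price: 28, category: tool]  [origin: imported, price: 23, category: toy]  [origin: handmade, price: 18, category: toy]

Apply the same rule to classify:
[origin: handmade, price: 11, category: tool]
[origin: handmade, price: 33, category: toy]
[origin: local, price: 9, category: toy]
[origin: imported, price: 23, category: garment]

Positive, Negative, Negative, Negative

The pattern is that an item is 'Positive' exactly when: category is tool AND price ≤ 14.
[origin: handmade, price: 11, category: tool] → category is tool, price = 11 → Positive. [origin: handmade, price: 33, category: toy] → category is toy, price = 33 → Negative. [origin: local, price: 9, category: toy] → category is toy, price = 9 → Negative. [origin: imported, price: 23, category: garment] → category is garment, price = 23 → Negative.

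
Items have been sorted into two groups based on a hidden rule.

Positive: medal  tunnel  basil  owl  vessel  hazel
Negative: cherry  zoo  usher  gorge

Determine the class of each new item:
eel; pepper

Positive, Negative

All 'Positive' examples share one property — contains 'l' — and every 'Negative' example lacks it.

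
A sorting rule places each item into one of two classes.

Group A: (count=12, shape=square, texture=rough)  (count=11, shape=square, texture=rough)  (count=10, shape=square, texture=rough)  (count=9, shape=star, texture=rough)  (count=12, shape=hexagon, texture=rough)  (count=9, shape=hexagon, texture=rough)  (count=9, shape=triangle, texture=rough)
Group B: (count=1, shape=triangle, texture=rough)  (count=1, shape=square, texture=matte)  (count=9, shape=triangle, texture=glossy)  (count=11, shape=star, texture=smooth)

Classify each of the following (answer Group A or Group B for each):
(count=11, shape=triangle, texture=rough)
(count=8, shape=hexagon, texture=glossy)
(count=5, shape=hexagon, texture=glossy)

Group A, Group B, Group B

One predicate separates the groups cleanly: texture is rough AND count ≥ 9.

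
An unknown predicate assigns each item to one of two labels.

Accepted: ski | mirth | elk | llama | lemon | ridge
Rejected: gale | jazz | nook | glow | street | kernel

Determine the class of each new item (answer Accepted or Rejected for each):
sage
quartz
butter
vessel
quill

The common property of the 'Accepted' items is: odd length. No 'Rejected' item has it.
sage — length 4, hence Rejected.
quartz — length 6, hence Rejected.
butter — length 6, hence Rejected.
vessel — length 6, hence Rejected.
quill — length 5, hence Accepted.

Rejected, Rejected, Rejected, Rejected, Accepted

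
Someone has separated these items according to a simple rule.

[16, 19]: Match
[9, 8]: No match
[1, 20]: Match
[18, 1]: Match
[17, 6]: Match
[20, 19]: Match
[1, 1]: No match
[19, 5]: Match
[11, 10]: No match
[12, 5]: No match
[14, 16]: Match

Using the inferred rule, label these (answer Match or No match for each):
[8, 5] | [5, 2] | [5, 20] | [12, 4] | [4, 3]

The rule appears to be: max ≥ 14.
[8, 5]: max 8, fails this test → No match. [5, 2]: max 5, fails this test → No match. [5, 20]: max 20, checks out → Match. [12, 4]: max 12, fails this test → No match. [4, 3]: max 4, fails this test → No match.

No match, No match, Match, No match, No match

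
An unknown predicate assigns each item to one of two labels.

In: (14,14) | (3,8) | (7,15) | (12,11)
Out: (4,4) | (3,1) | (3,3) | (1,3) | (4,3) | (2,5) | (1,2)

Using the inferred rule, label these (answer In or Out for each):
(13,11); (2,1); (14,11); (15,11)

A rule that fits every label: sum ≥ 11 — true of each 'In' example, false of each 'Out' one.
(13,11): 13+11 = 24 — has this property, so In.
(2,1): 2+1 = 3 — lacks this property, so Out.
(14,11): 14+11 = 25 — has this property, so In.
(15,11): 15+11 = 26 — has this property, so In.

In, Out, In, In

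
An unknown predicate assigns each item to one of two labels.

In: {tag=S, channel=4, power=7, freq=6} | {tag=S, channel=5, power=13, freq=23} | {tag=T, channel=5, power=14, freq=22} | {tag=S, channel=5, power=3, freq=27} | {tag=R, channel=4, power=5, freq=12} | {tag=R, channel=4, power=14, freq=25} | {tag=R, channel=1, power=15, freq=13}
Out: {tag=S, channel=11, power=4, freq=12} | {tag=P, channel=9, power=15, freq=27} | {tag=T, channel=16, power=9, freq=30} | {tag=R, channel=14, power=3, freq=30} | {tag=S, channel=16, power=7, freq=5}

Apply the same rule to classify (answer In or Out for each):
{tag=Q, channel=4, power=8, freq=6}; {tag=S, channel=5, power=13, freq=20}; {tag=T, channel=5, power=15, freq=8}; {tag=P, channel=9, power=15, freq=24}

In, In, In, Out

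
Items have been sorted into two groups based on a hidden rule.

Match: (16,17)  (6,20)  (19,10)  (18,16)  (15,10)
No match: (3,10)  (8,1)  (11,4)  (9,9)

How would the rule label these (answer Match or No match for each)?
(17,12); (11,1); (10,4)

Match, No match, No match

A rule that fits every label: sum ≥ 25 — true of each 'Match' example, false of each 'No match' one.
(17,12) → 17+12 = 29 → Match.
(11,1) → 11+1 = 12 → No match.
(10,4) → 10+4 = 14 → No match.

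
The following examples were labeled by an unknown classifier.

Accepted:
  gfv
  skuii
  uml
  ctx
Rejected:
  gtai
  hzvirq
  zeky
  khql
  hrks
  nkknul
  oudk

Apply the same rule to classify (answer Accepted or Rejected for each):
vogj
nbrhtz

Every 'Accepted' example satisfies: odd length. None of the 'Rejected' examples do.

Rejected, Rejected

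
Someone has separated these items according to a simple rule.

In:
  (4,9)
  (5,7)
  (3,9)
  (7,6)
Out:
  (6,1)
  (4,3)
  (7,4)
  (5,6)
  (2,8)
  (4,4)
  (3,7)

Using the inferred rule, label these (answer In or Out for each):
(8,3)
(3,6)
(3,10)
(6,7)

One predicate separates the groups cleanly: sum ≥ 12.
(8,3) — 8+3 = 11, hence Out. (3,6) — 3+6 = 9, hence Out. (3,10) — 3+10 = 13, hence In. (6,7) — 6+7 = 13, hence In.

Out, Out, In, In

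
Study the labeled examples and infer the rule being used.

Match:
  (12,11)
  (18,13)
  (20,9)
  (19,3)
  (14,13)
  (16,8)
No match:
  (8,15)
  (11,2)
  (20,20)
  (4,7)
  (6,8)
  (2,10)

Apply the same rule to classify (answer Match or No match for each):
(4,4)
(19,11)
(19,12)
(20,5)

No match, Match, Match, Match

One predicate separates the groups cleanly: first > second AND sum ≥ 14.
No match: (4,4), since 4 = 4, 4+4 = 8.
Match: (19,11), since 19 > 11, 19+11 = 30.
Match: (19,12), since 19 > 12, 19+12 = 31.
Match: (20,5), since 20 > 5, 20+5 = 25.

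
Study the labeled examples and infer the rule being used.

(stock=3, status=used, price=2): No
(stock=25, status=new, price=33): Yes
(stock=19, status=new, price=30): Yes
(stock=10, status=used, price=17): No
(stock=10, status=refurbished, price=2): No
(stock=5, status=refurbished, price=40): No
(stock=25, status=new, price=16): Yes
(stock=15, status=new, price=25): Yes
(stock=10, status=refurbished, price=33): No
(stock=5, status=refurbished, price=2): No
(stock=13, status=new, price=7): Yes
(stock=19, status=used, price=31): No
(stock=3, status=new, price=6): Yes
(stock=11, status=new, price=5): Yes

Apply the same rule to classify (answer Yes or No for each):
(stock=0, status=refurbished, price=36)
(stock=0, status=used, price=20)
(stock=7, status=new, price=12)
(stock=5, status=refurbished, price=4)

Rule: status is new. This holds for each 'Yes' example and fails for each 'No' one.
(stock=0, status=refurbished, price=36) — status is refurbished, hence No. (stock=0, status=used, price=20) — status is used, hence No. (stock=7, status=new, price=12) — status is new, hence Yes. (stock=5, status=refurbished, price=4) — status is refurbished, hence No.

No, No, Yes, No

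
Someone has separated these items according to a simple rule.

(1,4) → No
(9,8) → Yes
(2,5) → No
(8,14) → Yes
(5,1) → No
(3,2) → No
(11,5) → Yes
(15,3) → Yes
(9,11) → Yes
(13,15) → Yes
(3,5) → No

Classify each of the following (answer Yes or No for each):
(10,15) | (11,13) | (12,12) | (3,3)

Yes, Yes, Yes, No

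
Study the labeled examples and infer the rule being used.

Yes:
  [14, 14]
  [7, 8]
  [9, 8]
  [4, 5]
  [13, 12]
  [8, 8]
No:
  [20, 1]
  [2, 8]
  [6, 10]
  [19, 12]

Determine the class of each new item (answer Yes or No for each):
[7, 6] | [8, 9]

Yes, Yes

The pattern is that an item is 'Yes' exactly when: |first − second| ≤ 1.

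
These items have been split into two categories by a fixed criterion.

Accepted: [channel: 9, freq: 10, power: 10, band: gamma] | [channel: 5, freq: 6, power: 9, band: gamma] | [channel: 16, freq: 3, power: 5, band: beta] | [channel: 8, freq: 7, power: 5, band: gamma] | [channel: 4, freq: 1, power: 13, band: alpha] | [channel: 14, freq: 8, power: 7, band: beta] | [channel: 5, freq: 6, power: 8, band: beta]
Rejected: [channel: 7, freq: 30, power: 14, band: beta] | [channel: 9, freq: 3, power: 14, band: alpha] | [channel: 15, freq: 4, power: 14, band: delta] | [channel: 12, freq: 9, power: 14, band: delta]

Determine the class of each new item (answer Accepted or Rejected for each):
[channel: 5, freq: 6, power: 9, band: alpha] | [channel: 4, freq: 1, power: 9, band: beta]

Accepted, Accepted

One predicate separates the groups cleanly: power ≤ 13.
[channel: 5, freq: 6, power: 9, band: alpha]: Accepted (power = 9). [channel: 4, freq: 1, power: 9, band: beta]: Accepted (power = 9).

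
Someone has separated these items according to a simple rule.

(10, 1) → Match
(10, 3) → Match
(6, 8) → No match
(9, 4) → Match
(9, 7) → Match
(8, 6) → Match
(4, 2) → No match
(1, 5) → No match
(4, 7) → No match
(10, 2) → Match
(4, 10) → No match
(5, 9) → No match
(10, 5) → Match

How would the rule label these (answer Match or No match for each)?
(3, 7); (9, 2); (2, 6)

No match, Match, No match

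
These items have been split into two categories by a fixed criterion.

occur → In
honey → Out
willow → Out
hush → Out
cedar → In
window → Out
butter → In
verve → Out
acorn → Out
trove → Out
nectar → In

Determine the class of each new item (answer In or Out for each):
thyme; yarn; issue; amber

Out, Out, Out, In

All 'In' examples share one property — ends with 'r' — and every 'Out' example lacks it.
thyme — ends with 'e', hence Out. yarn — ends with 'n', hence Out. issue — ends with 'e', hence Out. amber — ends with 'r', hence In.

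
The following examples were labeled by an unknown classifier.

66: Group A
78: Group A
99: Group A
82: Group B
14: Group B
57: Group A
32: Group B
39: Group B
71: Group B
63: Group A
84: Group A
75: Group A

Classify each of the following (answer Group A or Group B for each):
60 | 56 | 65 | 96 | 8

The common property of the 'Group A' items is: multiple of 3 AND at least 57. No 'Group B' item has it.
60 — 60 = 3·20, 60 ≥ 57, hence Group A.
56 — 56 = 3·18 + 2, 56 < 57, hence Group B.
65 — 65 = 3·21 + 2, 65 ≥ 57, hence Group B.
96 — 96 = 3·32, 96 ≥ 57, hence Group A.
8 — 8 = 3·2 + 2, 8 < 57, hence Group B.

Group A, Group B, Group B, Group A, Group B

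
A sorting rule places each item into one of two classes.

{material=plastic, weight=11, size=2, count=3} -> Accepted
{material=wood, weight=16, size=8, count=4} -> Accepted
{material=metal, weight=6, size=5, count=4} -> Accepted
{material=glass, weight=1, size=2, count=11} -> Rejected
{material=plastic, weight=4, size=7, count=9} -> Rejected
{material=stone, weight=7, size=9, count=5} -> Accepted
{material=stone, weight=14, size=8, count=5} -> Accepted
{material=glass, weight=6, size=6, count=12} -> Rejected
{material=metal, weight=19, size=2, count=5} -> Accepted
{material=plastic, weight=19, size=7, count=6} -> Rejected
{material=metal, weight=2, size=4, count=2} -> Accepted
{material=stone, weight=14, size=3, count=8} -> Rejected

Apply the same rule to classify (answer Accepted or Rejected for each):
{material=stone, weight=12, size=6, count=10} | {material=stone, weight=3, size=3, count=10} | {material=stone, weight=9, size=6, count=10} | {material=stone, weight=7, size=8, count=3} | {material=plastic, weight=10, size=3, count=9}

Rejected, Rejected, Rejected, Accepted, Rejected

'Accepted' ⟺ count ≤ 5.
{material=stone, weight=12, size=6, count=10}: count = 10 — does not fit, so Rejected. {material=stone, weight=3, size=3, count=10}: count = 10 — does not fit, so Rejected. {material=stone, weight=9, size=6, count=10}: count = 10 — does not fit, so Rejected. {material=stone, weight=7, size=8, count=3}: count = 3 — meets the rule, so Accepted. {material=plastic, weight=10, size=3, count=9}: count = 9 — does not fit, so Rejected.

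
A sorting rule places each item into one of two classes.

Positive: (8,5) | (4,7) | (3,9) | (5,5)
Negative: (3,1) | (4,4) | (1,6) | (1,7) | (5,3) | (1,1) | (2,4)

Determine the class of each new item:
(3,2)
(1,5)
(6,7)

Every 'Positive' example satisfies: sum ≥ 10. None of the 'Negative' examples do.
Negative: (3,2), since 3+2 = 5.
Negative: (1,5), since 1+5 = 6.
Positive: (6,7), since 6+7 = 13.

Negative, Negative, Positive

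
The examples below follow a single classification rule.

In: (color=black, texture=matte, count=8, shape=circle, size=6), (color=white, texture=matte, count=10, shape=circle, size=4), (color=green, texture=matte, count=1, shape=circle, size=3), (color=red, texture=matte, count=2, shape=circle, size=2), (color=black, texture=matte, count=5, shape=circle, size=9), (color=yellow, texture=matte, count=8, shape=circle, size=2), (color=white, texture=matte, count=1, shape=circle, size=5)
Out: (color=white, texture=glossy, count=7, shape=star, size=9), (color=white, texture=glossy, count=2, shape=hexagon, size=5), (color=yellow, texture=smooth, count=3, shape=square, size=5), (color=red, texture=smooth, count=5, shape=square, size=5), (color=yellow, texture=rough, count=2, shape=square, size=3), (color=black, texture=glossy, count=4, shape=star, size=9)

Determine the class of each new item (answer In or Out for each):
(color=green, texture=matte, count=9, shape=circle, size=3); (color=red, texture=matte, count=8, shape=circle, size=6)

Every 'In' example satisfies: shape is circle. None of the 'Out' examples do.
(color=green, texture=matte, count=9, shape=circle, size=3): shape is circle — matches, so In.
(color=red, texture=matte, count=8, shape=circle, size=6): shape is circle — matches, so In.

In, In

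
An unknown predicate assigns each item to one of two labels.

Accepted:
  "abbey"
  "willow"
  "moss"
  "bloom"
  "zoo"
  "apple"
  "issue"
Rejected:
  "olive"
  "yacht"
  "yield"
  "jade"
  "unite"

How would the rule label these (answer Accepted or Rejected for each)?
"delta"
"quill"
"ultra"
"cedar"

A rule that fits every label: has a double letter — true of each 'Accepted' example, false of each 'Rejected' one.

Rejected, Accepted, Rejected, Rejected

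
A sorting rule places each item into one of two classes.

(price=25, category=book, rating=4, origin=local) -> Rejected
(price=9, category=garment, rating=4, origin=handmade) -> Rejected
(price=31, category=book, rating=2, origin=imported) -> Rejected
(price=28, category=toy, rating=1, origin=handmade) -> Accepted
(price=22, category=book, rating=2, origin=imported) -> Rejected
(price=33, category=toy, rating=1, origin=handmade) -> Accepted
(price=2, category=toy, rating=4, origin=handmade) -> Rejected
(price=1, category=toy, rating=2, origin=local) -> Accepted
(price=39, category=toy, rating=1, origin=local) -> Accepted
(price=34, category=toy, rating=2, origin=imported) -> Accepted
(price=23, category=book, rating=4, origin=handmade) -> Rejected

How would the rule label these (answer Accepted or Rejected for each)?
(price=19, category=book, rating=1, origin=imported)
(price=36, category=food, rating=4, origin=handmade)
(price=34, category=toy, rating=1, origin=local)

The simplest hypothesis consistent with all the labels is: category is toy AND rating ≤ 2.
(price=19, category=book, rating=1, origin=imported) → category is book, rating = 1 → Rejected.
(price=36, category=food, rating=4, origin=handmade) → category is food, rating = 4 → Rejected.
(price=34, category=toy, rating=1, origin=local) → category is toy, rating = 1 → Accepted.

Rejected, Rejected, Accepted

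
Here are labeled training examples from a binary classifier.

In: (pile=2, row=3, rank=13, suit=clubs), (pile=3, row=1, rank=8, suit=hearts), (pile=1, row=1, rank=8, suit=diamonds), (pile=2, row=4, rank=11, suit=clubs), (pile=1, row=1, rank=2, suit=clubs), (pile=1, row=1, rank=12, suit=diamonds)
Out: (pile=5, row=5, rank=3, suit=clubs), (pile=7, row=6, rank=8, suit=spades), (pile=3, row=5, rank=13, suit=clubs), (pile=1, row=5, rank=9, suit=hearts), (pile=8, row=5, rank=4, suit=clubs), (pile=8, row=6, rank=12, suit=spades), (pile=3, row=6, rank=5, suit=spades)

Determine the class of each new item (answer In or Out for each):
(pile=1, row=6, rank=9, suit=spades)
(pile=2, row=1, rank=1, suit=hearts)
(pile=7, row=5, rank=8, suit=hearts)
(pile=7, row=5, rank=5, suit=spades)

Every 'In' example satisfies: row ≤ 4. None of the 'Out' examples do.
(pile=1, row=6, rank=9, suit=spades): Out (row = 6).
(pile=2, row=1, rank=1, suit=hearts): In (row = 1).
(pile=7, row=5, rank=8, suit=hearts): Out (row = 5).
(pile=7, row=5, rank=5, suit=spades): Out (row = 5).

Out, In, Out, Out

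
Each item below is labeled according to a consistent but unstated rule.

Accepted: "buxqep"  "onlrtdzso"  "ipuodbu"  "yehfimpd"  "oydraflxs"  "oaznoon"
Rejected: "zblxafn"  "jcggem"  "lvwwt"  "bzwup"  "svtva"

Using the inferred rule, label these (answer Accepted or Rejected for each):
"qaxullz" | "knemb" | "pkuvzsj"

Accepted, Rejected, Rejected

Rule: has ≥ 2 vowels. This holds for each 'Accepted' example and fails for each 'Rejected' one.
"qaxullz" → 2 vowels → Accepted.
"knemb" → 1 vowel → Rejected.
"pkuvzsj" → 1 vowel → Rejected.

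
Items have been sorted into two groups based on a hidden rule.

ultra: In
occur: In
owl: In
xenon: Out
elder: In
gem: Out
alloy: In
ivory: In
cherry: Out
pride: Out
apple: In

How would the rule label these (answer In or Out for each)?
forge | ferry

Out, Out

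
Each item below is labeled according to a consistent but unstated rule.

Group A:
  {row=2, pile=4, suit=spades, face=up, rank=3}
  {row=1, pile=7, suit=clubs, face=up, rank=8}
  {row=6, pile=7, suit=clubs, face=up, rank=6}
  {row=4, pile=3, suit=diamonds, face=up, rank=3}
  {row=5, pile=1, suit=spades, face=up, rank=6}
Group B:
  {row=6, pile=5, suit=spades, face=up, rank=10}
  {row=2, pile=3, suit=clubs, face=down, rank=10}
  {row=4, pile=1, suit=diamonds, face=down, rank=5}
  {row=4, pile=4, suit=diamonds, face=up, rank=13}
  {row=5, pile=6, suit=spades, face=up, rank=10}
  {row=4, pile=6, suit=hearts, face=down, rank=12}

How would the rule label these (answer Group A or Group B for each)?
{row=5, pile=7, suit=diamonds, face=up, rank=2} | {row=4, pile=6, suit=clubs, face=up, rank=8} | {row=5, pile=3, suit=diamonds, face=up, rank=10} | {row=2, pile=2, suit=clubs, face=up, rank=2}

The rule appears to be: face is up AND rank ≤ 8.

Group A, Group A, Group B, Group A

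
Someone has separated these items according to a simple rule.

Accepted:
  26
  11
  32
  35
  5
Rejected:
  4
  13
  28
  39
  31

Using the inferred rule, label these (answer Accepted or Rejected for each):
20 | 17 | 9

Accepted, Accepted, Rejected

All 'Accepted' examples share one property — ≡ 2 (mod 3) — and every 'Rejected' example lacks it.
20 → 20 mod 3 = 2 → Accepted. 17 → 17 mod 3 = 2 → Accepted. 9 → 9 mod 3 = 0 → Rejected.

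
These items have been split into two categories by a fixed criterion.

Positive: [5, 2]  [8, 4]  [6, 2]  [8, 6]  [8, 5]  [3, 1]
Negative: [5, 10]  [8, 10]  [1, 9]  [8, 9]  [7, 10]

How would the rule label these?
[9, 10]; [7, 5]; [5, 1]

The common property of the 'Positive' items is: first > second. No 'Negative' item has it.
[9, 10]: 9 < 10, doesn't qualify → Negative.
[7, 5]: 7 > 5, satisfies this → Positive.
[5, 1]: 5 > 1, satisfies this → Positive.

Negative, Positive, Positive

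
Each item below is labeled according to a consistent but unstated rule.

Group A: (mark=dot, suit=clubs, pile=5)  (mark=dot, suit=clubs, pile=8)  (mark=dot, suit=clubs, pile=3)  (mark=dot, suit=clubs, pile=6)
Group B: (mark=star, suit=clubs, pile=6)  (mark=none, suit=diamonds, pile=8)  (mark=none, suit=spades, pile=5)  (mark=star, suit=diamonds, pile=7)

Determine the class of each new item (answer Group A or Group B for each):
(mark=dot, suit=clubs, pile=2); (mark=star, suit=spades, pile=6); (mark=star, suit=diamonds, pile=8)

Group A, Group B, Group B

'Group A' ⟺ mark is dot.
(mark=dot, suit=clubs, pile=2): mark is dot, matches → Group A.
(mark=star, suit=spades, pile=6): mark is star, fails this test → Group B.
(mark=star, suit=diamonds, pile=8): mark is star, fails this test → Group B.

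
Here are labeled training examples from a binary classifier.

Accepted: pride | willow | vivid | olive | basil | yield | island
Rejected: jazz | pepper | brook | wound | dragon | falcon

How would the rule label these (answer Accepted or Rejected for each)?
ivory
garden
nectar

Every 'Accepted' example satisfies: contains 'i'. None of the 'Rejected' examples do.
ivory: Accepted (has 'i').
garden: Rejected (no 'i').
nectar: Rejected (no 'i').

Accepted, Rejected, Rejected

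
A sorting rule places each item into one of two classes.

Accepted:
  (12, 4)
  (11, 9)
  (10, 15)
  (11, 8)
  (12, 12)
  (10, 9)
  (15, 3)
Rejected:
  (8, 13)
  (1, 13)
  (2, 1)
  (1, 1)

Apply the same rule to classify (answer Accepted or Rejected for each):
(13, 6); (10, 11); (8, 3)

Accepted, Accepted, Rejected

Every 'Accepted' example satisfies: first ≥ 9. None of the 'Rejected' examples do.
(13, 6) — first 13, hence Accepted. (10, 11) — first 10, hence Accepted. (8, 3) — first 8, hence Rejected.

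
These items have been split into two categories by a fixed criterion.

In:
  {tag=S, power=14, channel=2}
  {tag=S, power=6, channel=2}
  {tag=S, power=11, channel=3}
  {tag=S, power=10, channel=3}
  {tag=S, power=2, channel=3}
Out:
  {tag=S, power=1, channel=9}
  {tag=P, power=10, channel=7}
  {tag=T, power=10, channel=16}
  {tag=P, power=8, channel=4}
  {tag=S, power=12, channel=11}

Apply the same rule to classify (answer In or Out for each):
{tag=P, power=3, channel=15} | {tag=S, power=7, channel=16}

The pattern is that an item is 'In' exactly when: channel ≤ 3.
{tag=P, power=3, channel=15}: channel = 15 — doesn't match, so Out.
{tag=S, power=7, channel=16}: channel = 16 — doesn't match, so Out.

Out, Out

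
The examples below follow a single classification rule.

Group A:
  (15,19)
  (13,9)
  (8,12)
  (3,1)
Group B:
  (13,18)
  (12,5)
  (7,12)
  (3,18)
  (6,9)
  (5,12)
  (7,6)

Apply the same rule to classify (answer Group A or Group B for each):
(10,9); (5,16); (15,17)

Group B, Group B, Group A

Checking candidate rules against both groups, what survives is: sum is even.
(10,9): Group B (10+9 = 19).
(5,16): Group B (5+16 = 21).
(15,17): Group A (15+17 = 32).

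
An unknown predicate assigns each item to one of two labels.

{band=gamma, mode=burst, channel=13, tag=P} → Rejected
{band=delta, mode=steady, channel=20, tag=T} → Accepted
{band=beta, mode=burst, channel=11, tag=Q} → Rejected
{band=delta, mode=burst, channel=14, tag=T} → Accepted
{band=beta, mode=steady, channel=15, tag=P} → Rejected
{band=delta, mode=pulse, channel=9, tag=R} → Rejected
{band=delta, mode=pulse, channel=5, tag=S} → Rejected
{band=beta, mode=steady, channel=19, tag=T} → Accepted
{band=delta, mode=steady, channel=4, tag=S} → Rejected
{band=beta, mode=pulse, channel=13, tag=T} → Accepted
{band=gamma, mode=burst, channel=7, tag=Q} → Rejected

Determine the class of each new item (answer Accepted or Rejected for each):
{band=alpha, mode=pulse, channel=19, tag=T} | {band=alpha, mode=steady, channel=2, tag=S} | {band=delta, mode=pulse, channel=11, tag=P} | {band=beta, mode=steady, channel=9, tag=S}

Accepted, Rejected, Rejected, Rejected

The simplest hypothesis consistent with all the labels is: tag is T.
{band=alpha, mode=pulse, channel=19, tag=T}: Accepted (tag is T). {band=alpha, mode=steady, channel=2, tag=S}: Rejected (tag is S). {band=delta, mode=pulse, channel=11, tag=P}: Rejected (tag is P). {band=beta, mode=steady, channel=9, tag=S}: Rejected (tag is S).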